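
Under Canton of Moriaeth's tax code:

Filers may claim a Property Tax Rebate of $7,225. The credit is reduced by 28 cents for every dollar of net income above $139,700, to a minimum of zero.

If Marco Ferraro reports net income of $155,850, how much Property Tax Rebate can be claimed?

Property Tax Rebate: 28% of the $16,150 excess over $139,700 is $4,522; credit = $7,225 − $4,522 = $2,703.

$2,703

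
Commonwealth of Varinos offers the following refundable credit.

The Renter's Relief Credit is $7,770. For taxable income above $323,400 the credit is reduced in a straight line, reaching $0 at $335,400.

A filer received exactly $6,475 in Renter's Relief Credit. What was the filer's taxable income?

$6,475 is 6,475/7,770 of the full $7,770, so 1,295/7,770 of the $12,000 range has been used: income = $323,400 + $12,000 × 1,295/7,770 = $325,400.

$325,400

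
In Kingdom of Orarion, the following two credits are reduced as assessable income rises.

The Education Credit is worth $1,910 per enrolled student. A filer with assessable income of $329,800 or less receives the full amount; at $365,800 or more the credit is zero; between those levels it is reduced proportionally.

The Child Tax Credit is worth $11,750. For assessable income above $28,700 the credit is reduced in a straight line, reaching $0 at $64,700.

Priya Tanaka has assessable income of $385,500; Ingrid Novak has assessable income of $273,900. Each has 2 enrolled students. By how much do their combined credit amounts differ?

$3,820

Priya ($385,500): Education Credit: base = 2 × $1,910 = $3,820. $385,500 is at or above $365,800, so the credit is $0. Child Tax Credit: $385,500 is at or above $64,700, so the credit is $0. total $0 + $0 = $0
Ingrid ($273,900): Education Credit: base = 2 × $1,910 = $3,820. $273,900 is at or below the $329,800 threshold, so the full $3,820 applies. Child Tax Credit: $273,900 is at or above $64,700, so the credit is $0. total $3,820 + $0 = $3,820
Difference: |$0 − $3,820| = $3,820.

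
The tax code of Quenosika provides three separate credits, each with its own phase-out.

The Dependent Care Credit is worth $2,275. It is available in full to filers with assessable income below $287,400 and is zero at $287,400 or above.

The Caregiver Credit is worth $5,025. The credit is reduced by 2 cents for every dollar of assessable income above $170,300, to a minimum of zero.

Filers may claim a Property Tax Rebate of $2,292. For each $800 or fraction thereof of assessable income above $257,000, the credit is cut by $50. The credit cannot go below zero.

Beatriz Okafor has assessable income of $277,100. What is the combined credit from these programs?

Dependent Care Credit: $277,100 is below the $287,400 cutoff, so the full $2,275 applies.
Caregiver Credit: 2% of the $106,800 excess over $170,300 is $2,136; credit = $5,025 − $2,136 = $2,889.
Property Tax Rebate: income exceeds $257,000 by $20,100, which is 26 full-or-partial $800 increments; reduction = 26 × $50 = $1,300, leaving $992.
Total: $2,275 + $2,889 + $992 = $6,156.

$6,156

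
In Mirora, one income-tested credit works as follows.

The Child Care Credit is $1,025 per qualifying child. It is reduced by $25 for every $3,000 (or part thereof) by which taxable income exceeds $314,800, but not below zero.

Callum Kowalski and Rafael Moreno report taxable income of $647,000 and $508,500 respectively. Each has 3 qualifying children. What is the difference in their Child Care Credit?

Callum ($647,000): Child Care Credit: base = 3 × $1,025 = $3,075. income exceeds $314,800 by $332,200, which is 111 full-or-partial $3,000 increments; reduction = 111 × $25 = $2,775, leaving $300.
Rafael ($508,500): Child Care Credit: base = 3 × $1,025 = $3,075. income exceeds $314,800 by $193,700, which is 65 full-or-partial $3,000 increments; reduction = 65 × $25 = $1,625, leaving $1,450.
Difference: |$300 − $1,450| = $1,150.

$1,150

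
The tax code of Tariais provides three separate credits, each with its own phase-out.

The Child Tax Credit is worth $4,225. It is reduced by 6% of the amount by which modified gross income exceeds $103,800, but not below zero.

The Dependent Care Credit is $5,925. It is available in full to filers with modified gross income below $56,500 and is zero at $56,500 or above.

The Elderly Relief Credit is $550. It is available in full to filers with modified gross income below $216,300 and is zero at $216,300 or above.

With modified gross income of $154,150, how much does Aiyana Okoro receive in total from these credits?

Child Tax Credit: 6% of the $50,350 excess over $103,800 is $3,021; credit = $4,225 − $3,021 = $1,204.
Dependent Care Credit: $154,150 meets or exceeds the $56,500 cutoff, so the credit is $0.
Elderly Relief Credit: $154,150 is below the $216,300 cutoff, so the full $550 applies.
Total: $1,204 + $0 + $550 = $1,754.

$1,754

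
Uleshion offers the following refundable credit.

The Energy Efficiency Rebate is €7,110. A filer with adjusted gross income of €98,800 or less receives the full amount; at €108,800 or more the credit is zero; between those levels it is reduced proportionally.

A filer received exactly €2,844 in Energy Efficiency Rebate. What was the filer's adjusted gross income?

€104,800

€2,844 is 2,844/7,110 of the full €7,110, so 4,266/7,110 of the €10,000 range has been used: income = €98,800 + €10,000 × 4,266/7,110 = €104,800.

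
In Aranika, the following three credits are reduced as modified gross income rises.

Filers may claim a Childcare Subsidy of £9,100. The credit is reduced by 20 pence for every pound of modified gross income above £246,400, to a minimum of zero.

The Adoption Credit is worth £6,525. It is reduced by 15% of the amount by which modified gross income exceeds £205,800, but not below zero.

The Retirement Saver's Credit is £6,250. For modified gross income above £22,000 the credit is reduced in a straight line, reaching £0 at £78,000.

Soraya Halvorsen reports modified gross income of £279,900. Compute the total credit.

£2,400

Childcare Subsidy: 20% of the £33,500 excess over £246,400 is £6,700; credit = £9,100 − £6,700 = £2,400.
Adoption Credit: 15% of the £74,100 excess over £205,800 is £11,115 ≥ base, so the credit is £0.
Retirement Saver's Credit: £279,900 is at or above £78,000, so the credit is £0.
Total: £2,400 + £0 + £0 = £2,400.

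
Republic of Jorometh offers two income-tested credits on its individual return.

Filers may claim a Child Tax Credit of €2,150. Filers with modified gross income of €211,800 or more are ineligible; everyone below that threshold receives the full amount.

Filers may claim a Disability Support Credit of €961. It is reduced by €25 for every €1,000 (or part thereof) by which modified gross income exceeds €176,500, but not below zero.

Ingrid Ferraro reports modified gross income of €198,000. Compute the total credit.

€2,561

Child Tax Credit: €198,000 is below the €211,800 cutoff, so the full €2,150 applies.
Disability Support Credit: income exceeds €176,500 by €21,500, which is 22 full-or-partial €1,000 increments; reduction = 22 × €25 = €550, leaving €411.
Total: €2,150 + €411 = €2,561.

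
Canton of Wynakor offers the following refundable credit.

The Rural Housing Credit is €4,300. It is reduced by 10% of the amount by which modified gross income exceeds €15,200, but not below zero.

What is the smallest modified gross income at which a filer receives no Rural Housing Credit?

The credit falls by 10% of each euro above €15,200, so it reaches zero when the excess is €4,300 / 10% = €43,000: income = €15,200 + €43,000 = €58,200.

€58,200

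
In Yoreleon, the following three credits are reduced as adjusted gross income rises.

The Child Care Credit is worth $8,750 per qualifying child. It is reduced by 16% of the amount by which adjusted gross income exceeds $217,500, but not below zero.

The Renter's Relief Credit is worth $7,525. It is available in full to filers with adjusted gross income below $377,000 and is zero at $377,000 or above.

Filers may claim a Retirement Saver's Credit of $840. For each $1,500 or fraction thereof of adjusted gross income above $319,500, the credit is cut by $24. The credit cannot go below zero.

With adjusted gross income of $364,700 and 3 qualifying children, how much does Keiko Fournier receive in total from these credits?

Child Care Credit: base = 3 × $8,750 = $26,250. 16% of the $147,200 excess over $217,500 is $23,552; credit = $26,250 − $23,552 = $2,698.
Renter's Relief Credit: $364,700 is below the $377,000 cutoff, so the full $7,525 applies.
Retirement Saver's Credit: income exceeds $319,500 by $45,200, which is 31 full-or-partial $1,500 increments; reduction = 31 × $24 = $744, leaving $96.
Total: $2,698 + $7,525 + $96 = $10,319.

$10,319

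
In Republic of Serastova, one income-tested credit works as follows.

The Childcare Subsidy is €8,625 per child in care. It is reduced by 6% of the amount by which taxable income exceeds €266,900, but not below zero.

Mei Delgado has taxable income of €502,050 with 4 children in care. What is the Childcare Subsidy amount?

€20,391

Childcare Subsidy: base = 4 × €8,625 = €34,500. 6% of the €235,150 excess over €266,900 is €14,109; credit = €34,500 − €14,109 = €20,391.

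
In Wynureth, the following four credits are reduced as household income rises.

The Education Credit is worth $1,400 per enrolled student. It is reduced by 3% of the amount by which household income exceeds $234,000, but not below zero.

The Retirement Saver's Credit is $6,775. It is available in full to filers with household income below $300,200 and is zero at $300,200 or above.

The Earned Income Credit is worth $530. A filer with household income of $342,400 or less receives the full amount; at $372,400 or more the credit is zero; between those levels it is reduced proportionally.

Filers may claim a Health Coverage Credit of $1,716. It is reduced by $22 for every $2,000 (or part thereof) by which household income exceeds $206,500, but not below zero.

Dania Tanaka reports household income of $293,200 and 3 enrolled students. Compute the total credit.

$10,477

Education Credit: base = 3 × $1,400 = $4,200. 3% of the $59,200 excess over $234,000 is $1,776; credit = $4,200 − $1,776 = $2,424.
Retirement Saver's Credit: $293,200 is below the $300,200 cutoff, so the full $6,775 applies.
Earned Income Credit: $293,200 is at or below the $342,400 threshold, so the full $530 applies.
Health Coverage Credit: income exceeds $206,500 by $86,700, which is 44 full-or-partial $2,000 increments; reduction = 44 × $22 = $968, leaving $748.
Total: $2,424 + $6,775 + $530 + $748 = $10,477.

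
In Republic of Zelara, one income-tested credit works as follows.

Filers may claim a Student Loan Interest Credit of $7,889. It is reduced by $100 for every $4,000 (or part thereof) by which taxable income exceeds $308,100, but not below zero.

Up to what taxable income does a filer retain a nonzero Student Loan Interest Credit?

After 78 increments the reduction is 78 × $100 = $7,800, leaving $89; one more increment wipes it out. Increment 78 ends at excess 78 × $4,000 = $312,000, so the highest qualifying income is $308,100 + $312,000 = $620,100.

$620,100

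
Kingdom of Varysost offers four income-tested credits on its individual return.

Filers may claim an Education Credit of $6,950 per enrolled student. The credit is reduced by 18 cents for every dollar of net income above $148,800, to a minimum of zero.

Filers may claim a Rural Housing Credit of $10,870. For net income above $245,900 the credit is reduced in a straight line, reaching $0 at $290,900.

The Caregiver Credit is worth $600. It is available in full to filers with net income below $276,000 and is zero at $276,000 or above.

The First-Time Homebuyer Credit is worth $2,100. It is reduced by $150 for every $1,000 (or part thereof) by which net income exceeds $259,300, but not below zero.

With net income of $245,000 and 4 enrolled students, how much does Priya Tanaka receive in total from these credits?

Education Credit: base = 4 × $6,950 = $27,800. 18% of the $96,200 excess over $148,800 is $17,316; credit = $27,800 − $17,316 = $10,484.
Rural Housing Credit: $245,000 is at or below the $245,900 threshold, so the full $10,870 applies.
Caregiver Credit: $245,000 is below the $276,000 cutoff, so the full $600 applies.
First-Time Homebuyer Credit: $245,000 is at or below the $259,300 threshold, so the full $2,100 applies.
Total: $10,484 + $10,870 + $600 + $2,100 = $24,054.

$24,054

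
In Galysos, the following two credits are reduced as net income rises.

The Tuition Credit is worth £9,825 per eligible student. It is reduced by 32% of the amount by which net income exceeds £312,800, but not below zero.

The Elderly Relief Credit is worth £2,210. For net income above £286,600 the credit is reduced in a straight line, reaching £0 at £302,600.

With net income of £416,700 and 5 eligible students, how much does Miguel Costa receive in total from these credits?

Tuition Credit: base = 5 × £9,825 = £49,125. 32% of the £103,900 excess over £312,800 is £33,248; credit = £49,125 − £33,248 = £15,877.
Elderly Relief Credit: £416,700 is at or above £302,600, so the credit is £0.
Total: £15,877 + £0 = £15,877.

£15,877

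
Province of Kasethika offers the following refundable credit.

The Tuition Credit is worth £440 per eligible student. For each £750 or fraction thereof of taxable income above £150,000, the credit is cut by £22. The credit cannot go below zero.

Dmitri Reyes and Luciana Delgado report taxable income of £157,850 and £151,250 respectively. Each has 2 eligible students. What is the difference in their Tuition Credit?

£198

Dmitri (£157,850): Tuition Credit: base = 2 × £440 = £880. income exceeds £150,000 by £7,850, which is 11 full-or-partial £750 increments; reduction = 11 × £22 = £242, leaving £638.
Luciana (£151,250): Tuition Credit: base = 2 × £440 = £880. income exceeds £150,000 by £1,250, which is 2 full-or-partial £750 increments; reduction = 2 × £22 = £44, leaving £836.
Difference: |£638 − £836| = £198.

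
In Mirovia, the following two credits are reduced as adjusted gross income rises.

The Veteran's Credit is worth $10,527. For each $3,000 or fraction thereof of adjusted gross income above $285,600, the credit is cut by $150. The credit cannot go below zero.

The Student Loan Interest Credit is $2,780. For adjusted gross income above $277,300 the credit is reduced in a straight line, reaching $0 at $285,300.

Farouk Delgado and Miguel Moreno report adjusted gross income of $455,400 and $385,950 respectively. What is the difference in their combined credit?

Farouk ($455,400): Veteran's Credit: income exceeds $285,600 by $169,800, which is 57 full-or-partial $3,000 increments; reduction = 57 × $150 = $8,550, leaving $1,977. Student Loan Interest Credit: $455,400 is at or above $285,300, so the credit is $0. total $1,977 + $0 = $1,977
Miguel ($385,950): Veteran's Credit: income exceeds $285,600 by $100,350, which is 34 full-or-partial $3,000 increments; reduction = 34 × $150 = $5,100, leaving $5,427. Student Loan Interest Credit: $385,950 is at or above $285,300, so the credit is $0. total $5,427 + $0 = $5,427
Difference: |$1,977 − $5,427| = $3,450.

$3,450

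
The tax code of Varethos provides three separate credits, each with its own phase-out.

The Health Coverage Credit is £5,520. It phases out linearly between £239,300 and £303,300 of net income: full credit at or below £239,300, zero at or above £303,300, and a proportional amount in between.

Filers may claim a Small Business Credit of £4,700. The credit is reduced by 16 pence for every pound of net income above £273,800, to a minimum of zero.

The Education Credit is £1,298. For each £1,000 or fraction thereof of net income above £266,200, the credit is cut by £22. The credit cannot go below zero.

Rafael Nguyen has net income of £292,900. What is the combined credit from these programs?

Health Coverage Credit: £292,900 is £53,600 into a £64,000 phase-out range, leaving 10,400/64,000 of the credit: £5,520 × 10,400/64,000 = £897.
Small Business Credit: 16% of the £19,100 excess over £273,800 is £3,056; credit = £4,700 − £3,056 = £1,644.
Education Credit: income exceeds £266,200 by £26,700, which is 27 full-or-partial £1,000 increments; reduction = 27 × £22 = £594, leaving £704.
Total: £897 + £1,644 + £704 = £3,245.

£3,245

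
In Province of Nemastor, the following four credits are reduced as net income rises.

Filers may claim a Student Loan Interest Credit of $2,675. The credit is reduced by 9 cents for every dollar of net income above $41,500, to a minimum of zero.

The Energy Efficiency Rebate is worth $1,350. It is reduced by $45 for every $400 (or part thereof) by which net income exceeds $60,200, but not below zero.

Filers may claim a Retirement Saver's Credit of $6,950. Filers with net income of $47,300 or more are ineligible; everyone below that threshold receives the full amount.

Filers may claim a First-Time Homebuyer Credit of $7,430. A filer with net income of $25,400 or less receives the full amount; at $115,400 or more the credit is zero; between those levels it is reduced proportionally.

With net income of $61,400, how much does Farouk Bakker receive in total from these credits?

Student Loan Interest Credit: 9% of the $19,900 excess over $41,500 is $1,791; credit = $2,675 − $1,791 = $884.
Energy Efficiency Rebate: income exceeds $60,200 by $1,200, which is 3 full-or-partial $400 increments; reduction = 3 × $45 = $135, leaving $1,215.
Retirement Saver's Credit: $61,400 meets or exceeds the $47,300 cutoff, so the credit is $0.
First-Time Homebuyer Credit: $61,400 is $36,000 into a $90,000 phase-out range, leaving 54,000/90,000 of the credit: $7,430 × 54,000/90,000 = $4,458.
Total: $884 + $1,215 + $0 + $4,458 = $6,557.

$6,557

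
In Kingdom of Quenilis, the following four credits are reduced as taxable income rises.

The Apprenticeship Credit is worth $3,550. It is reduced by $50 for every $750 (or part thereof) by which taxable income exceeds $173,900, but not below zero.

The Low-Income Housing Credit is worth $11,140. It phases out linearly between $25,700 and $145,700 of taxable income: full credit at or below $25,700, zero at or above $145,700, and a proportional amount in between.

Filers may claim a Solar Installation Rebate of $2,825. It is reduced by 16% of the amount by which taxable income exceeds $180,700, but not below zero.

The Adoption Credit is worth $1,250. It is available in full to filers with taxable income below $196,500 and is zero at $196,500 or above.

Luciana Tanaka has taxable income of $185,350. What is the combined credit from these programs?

Apprenticeship Credit: income exceeds $173,900 by $11,450, which is 16 full-or-partial $750 increments; reduction = 16 × $50 = $800, leaving $2,750.
Low-Income Housing Credit: $185,350 is at or above $145,700, so the credit is $0.
Solar Installation Rebate: 16% of the $4,650 excess over $180,700 is $744; credit = $2,825 − $744 = $2,081.
Adoption Credit: $185,350 is below the $196,500 cutoff, so the full $1,250 applies.
Total: $2,750 + $0 + $2,081 + $1,250 = $6,081.

$6,081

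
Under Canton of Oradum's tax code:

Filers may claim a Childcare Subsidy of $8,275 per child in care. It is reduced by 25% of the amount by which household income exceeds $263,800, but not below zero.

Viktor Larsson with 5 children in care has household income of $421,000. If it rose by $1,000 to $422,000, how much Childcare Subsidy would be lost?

$250

At $421,000 — base = 5 × $8,275 = $41,375. 25% of the $157,200 excess over $263,800 is $39,300; credit = $41,375 − $39,300 = $2,075.
At $422,000 — base = 5 × $8,275 = $41,375. 25% of the $158,200 excess over $263,800 is $39,550; credit = $41,375 − $39,550 = $1,825.
Lost: $2,075 − $1,825 = $250.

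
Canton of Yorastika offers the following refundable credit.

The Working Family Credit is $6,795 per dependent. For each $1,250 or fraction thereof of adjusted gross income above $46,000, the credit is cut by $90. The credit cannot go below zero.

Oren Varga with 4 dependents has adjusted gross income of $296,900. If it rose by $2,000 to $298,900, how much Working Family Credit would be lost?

$180

At $296,900 — base = 4 × $6,795 = $27,180. income exceeds $46,000 by $250,900, which is 201 full-or-partial $1,250 increments; reduction = 201 × $90 = $18,090, leaving $9,090.
At $298,900 — base = 4 × $6,795 = $27,180. income exceeds $46,000 by $252,900, which is 203 full-or-partial $1,250 increments; reduction = 203 × $90 = $18,270, leaving $8,910.
Lost: $9,090 − $8,910 = $180.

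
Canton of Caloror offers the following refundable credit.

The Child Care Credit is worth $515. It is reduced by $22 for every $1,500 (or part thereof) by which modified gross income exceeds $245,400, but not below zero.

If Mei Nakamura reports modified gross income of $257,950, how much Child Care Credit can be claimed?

Child Care Credit: income exceeds $245,400 by $12,550, which is 9 full-or-partial $1,500 increments; reduction = 9 × $22 = $198, leaving $317.

$317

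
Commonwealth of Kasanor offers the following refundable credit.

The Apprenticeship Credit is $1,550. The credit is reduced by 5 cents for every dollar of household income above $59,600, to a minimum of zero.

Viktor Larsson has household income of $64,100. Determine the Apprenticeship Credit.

Apprenticeship Credit: 5% of the $4,500 excess over $59,600 is $225; credit = $1,550 − $225 = $1,325.

$1,325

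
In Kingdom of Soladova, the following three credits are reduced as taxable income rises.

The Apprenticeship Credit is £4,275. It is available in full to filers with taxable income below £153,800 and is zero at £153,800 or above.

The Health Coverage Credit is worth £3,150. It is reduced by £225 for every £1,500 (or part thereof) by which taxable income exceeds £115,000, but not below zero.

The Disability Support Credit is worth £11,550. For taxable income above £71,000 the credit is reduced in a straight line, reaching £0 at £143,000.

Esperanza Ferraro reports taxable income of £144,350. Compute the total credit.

£4,275

Apprenticeship Credit: £144,350 is below the £153,800 cutoff, so the full £4,275 applies.
Health Coverage Credit: income exceeds £115,000 by £29,350 → 20 increments × £225 = £4,500 ≥ base, so the credit is £0.
Disability Support Credit: £144,350 is at or above £143,000, so the credit is £0.
Total: £4,275 + £0 + £0 = £4,275.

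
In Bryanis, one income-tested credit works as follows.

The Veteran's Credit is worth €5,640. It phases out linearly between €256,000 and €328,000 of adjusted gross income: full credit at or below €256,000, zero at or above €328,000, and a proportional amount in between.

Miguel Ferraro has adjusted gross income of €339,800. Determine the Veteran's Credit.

Veteran's Credit: €339,800 is at or above €328,000, so the credit is €0.

€0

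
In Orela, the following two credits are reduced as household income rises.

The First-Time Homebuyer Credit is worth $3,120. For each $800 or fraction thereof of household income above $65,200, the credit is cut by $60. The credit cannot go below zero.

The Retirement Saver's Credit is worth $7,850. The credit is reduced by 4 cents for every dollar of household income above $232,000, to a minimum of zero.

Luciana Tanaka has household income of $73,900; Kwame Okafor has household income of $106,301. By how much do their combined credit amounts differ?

$2,460

Luciana ($73,900): First-Time Homebuyer Credit: income exceeds $65,200 by $8,700, which is 11 full-or-partial $800 increments; reduction = 11 × $60 = $660, leaving $2,460. Retirement Saver's Credit: $73,900 is at or below the $232,000 threshold, so the full $7,850 applies. total $2,460 + $7,850 = $10,310
Kwame ($106,301): First-Time Homebuyer Credit: income exceeds $65,200 by $41,101 → 52 increments × $60 = $3,120 ≥ base, so the credit is $0. Retirement Saver's Credit: $106,301 is at or below the $232,000 threshold, so the full $7,850 applies. total $0 + $7,850 = $7,850
Difference: |$10,310 − $7,850| = $2,460.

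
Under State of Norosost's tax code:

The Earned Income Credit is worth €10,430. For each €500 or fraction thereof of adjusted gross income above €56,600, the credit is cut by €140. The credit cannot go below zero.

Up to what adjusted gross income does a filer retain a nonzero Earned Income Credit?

After 74 increments the reduction is 74 × €140 = €10,360, leaving €70; one more increment wipes it out. Increment 74 ends at excess 74 × €500 = €37,000, so the highest qualifying income is €56,600 + €37,000 = €93,600.

€93,600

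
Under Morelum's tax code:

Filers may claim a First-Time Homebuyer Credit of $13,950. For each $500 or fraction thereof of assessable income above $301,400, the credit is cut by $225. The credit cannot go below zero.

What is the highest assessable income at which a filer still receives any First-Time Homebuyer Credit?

After 61 increments the reduction is 61 × $225 = $13,725, leaving $225; one more increment wipes it out. Increment 61 ends at excess 61 × $500 = $30,500, so the highest qualifying income is $301,400 + $30,500 = $331,900.

$331,900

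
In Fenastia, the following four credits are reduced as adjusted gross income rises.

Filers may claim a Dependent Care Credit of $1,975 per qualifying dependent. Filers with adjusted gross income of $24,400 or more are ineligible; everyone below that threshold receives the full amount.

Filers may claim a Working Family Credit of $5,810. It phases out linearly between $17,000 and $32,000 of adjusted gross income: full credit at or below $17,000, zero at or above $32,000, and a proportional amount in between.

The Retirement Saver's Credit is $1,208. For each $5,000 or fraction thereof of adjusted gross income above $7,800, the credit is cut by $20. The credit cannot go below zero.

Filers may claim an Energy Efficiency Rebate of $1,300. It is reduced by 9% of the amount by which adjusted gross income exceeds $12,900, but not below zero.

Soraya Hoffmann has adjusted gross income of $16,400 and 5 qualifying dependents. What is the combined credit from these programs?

Dependent Care Credit: base = 5 × $1,975 = $9,875. $16,400 is below the $24,400 cutoff, so the full $9,875 applies.
Working Family Credit: $16,400 is at or below the $17,000 threshold, so the full $5,810 applies.
Retirement Saver's Credit: income exceeds $7,800 by $8,600, which is 2 full-or-partial $5,000 increments; reduction = 2 × $20 = $40, leaving $1,168.
Energy Efficiency Rebate: 9% of the $3,500 excess over $12,900 is $315; credit = $1,300 − $315 = $985.
Total: $9,875 + $5,810 + $1,168 + $985 = $17,838.

$17,838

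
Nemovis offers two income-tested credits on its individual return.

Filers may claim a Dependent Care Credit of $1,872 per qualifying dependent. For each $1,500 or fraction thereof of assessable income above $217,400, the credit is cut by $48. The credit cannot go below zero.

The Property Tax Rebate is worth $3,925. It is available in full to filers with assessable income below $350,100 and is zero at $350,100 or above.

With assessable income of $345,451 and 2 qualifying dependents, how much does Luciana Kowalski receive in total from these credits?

Dependent Care Credit: base = 2 × $1,872 = $3,744. income exceeds $217,400 by $128,051 → 86 increments × $48 = $4,128 ≥ base, so the credit is $0.
Property Tax Rebate: $345,451 is below the $350,100 cutoff, so the full $3,925 applies.
Total: $0 + $3,925 = $3,925.

$3,925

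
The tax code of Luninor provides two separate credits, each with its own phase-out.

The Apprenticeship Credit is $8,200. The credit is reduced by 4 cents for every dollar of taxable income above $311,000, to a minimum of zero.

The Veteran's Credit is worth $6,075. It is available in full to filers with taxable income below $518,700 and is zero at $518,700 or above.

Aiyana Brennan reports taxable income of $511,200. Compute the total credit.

$6,267

Apprenticeship Credit: 4% of the $200,200 excess over $311,000 is $8,008; credit = $8,200 − $8,008 = $192.
Veteran's Credit: $511,200 is below the $518,700 cutoff, so the full $6,075 applies.
Total: $192 + $6,075 = $6,267.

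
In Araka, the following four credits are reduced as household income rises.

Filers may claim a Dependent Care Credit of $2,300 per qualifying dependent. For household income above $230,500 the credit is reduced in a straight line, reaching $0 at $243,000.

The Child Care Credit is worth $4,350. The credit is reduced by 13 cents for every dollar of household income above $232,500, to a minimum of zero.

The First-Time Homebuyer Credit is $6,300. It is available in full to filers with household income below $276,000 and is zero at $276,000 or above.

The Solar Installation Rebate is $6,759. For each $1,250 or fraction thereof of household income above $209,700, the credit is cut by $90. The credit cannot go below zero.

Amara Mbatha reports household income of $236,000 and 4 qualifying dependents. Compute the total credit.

$20,126

Dependent Care Credit: base = 4 × $2,300 = $9,200. $236,000 is $5,500 into a $12,500 phase-out range, leaving 7,000/12,500 of the credit: $9,200 × 7,000/12,500 = $5,152.
Child Care Credit: 13% of the $3,500 excess over $232,500 is $455; credit = $4,350 − $455 = $3,895.
First-Time Homebuyer Credit: $236,000 is below the $276,000 cutoff, so the full $6,300 applies.
Solar Installation Rebate: income exceeds $209,700 by $26,300, which is 22 full-or-partial $1,250 increments; reduction = 22 × $90 = $1,980, leaving $4,779.
Total: $5,152 + $3,895 + $6,300 + $4,779 = $20,126.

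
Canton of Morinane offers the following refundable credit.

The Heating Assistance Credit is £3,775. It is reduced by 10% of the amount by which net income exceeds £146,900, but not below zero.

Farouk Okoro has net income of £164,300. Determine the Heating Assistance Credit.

£2,035

Heating Assistance Credit: 10% of the £17,400 excess over £146,900 is £1,740; credit = £3,775 − £1,740 = £2,035.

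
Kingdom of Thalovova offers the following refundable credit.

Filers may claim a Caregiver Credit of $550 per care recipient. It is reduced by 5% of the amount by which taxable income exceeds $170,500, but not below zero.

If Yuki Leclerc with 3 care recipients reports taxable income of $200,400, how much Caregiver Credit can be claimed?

$155

Caregiver Credit: base = 3 × $550 = $1,650. 5% of the $29,900 excess over $170,500 is $1,495; credit = $1,650 − $1,495 = $155.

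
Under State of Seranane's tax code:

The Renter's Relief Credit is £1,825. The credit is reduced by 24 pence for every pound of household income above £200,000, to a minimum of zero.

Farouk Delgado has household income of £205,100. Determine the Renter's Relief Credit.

Renter's Relief Credit: 24% of the £5,100 excess over £200,000 is £1,224; credit = £1,825 − £1,224 = £601.

£601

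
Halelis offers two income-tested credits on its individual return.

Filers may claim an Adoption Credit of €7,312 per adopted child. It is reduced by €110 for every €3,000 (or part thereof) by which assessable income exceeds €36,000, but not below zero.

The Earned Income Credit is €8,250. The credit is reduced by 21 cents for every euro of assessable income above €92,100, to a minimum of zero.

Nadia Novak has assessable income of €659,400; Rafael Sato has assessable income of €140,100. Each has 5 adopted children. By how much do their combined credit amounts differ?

Nadia (€659,400): Adoption Credit: base = 5 × €7,312 = €36,560. income exceeds €36,000 by €623,400, which is 208 full-or-partial €3,000 increments; reduction = 208 × €110 = €22,880, leaving €13,680. Earned Income Credit: 21% of the €567,300 excess over €92,100 is €119,133 ≥ base, so the credit is €0. total €13,680 + €0 = €13,680
Rafael (€140,100): Adoption Credit: base = 5 × €7,312 = €36,560. income exceeds €36,000 by €104,100, which is 35 full-or-partial €3,000 increments; reduction = 35 × €110 = €3,850, leaving €32,710. Earned Income Credit: 21% of the €48,000 excess over €92,100 is €10,080 ≥ base, so the credit is €0. total €32,710 + €0 = €32,710
Difference: |€13,680 − €32,710| = €19,030.

€19,030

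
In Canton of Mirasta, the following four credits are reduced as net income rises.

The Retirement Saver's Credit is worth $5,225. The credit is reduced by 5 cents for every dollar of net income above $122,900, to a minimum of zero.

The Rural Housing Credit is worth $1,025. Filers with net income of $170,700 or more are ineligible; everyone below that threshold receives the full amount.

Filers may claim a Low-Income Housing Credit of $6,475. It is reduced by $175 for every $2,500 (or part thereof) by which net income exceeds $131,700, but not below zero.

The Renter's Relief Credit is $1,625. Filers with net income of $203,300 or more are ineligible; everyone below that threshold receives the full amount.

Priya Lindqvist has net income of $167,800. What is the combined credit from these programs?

$9,480

Retirement Saver's Credit: 5% of the $44,900 excess over $122,900 is $2,245; credit = $5,225 − $2,245 = $2,980.
Rural Housing Credit: $167,800 is below the $170,700 cutoff, so the full $1,025 applies.
Low-Income Housing Credit: income exceeds $131,700 by $36,100, which is 15 full-or-partial $2,500 increments; reduction = 15 × $175 = $2,625, leaving $3,850.
Renter's Relief Credit: $167,800 is below the $203,300 cutoff, so the full $1,625 applies.
Total: $2,980 + $1,025 + $3,850 + $1,625 = $9,480.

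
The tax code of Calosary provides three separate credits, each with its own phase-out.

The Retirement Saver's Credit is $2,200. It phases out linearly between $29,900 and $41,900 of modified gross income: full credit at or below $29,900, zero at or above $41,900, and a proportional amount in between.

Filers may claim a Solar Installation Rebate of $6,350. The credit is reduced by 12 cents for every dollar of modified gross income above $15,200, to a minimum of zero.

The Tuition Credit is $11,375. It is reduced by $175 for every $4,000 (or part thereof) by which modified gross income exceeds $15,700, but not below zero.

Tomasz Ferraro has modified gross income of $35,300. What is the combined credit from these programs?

$15,648

Retirement Saver's Credit: $35,300 is $5,400 into a $12,000 phase-out range, leaving 6,600/12,000 of the credit: $2,200 × 6,600/12,000 = $1,210.
Solar Installation Rebate: 12% of the $20,100 excess over $15,200 is $2,412; credit = $6,350 − $2,412 = $3,938.
Tuition Credit: income exceeds $15,700 by $19,600, which is 5 full-or-partial $4,000 increments; reduction = 5 × $175 = $875, leaving $10,500.
Total: $1,210 + $3,938 + $10,500 = $15,648.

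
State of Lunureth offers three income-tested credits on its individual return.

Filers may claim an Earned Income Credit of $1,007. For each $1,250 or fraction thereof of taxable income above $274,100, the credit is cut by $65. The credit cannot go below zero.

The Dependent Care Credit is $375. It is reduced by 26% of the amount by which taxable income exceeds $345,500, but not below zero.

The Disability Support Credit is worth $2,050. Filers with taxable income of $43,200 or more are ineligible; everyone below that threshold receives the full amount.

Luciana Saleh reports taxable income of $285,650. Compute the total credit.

$732

Earned Income Credit: income exceeds $274,100 by $11,550, which is 10 full-or-partial $1,250 increments; reduction = 10 × $65 = $650, leaving $357.
Dependent Care Credit: $285,650 is at or below the $345,500 threshold, so the full $375 applies.
Disability Support Credit: $285,650 meets or exceeds the $43,200 cutoff, so the credit is $0.
Total: $357 + $375 + $0 = $732.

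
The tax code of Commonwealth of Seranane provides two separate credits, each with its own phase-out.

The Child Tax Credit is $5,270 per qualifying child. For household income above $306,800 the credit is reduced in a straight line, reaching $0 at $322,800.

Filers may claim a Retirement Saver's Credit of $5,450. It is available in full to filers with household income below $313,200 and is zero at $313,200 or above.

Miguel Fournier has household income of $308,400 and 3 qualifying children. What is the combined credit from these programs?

$19,679

Child Tax Credit: base = 3 × $5,270 = $15,810. $308,400 is $1,600 into a $16,000 phase-out range, leaving 14,400/16,000 of the credit: $15,810 × 14,400/16,000 = $14,229.
Retirement Saver's Credit: $308,400 is below the $313,200 cutoff, so the full $5,450 applies.
Total: $14,229 + $5,450 = $19,679.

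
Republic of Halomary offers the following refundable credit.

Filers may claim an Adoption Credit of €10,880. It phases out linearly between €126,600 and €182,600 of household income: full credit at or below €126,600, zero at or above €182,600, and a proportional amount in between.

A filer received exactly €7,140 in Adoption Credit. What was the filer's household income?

€7,140 is 7,140/10,880 of the full €10,880, so 3,740/10,880 of the €56,000 range has been used: income = €126,600 + €56,000 × 3,740/10,880 = €145,850.

€145,850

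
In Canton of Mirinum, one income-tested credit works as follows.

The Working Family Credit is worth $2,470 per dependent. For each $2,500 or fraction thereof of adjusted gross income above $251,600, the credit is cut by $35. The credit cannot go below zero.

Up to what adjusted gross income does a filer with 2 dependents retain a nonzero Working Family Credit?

$604,100

Full credit = 2 × $2,470 = $4,940.
After 141 increments the reduction is 141 × $35 = $4,935, leaving $5; one more increment wipes it out. Increment 141 ends at excess 141 × $2,500 = $352,500, so the highest qualifying income is $251,600 + $352,500 = $604,100.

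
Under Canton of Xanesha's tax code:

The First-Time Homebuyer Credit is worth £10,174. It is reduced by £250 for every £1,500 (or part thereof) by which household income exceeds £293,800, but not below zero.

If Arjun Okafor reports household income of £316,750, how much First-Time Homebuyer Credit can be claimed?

£6,174

First-Time Homebuyer Credit: income exceeds £293,800 by £22,950, which is 16 full-or-partial £1,500 increments; reduction = 16 × £250 = £4,000, leaving £6,174.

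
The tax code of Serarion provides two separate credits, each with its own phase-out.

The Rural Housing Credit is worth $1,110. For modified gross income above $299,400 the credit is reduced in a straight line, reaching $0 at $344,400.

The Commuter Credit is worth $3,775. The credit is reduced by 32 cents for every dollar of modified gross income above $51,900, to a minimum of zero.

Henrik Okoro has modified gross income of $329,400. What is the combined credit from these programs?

Rural Housing Credit: $329,400 is $30,000 into a $45,000 phase-out range, leaving 15,000/45,000 of the credit: $1,110 × 15,000/45,000 = $370.
Commuter Credit: 32% of the $277,500 excess over $51,900 is $88,800 ≥ base, so the credit is $0.
Total: $370 + $0 = $370.

$370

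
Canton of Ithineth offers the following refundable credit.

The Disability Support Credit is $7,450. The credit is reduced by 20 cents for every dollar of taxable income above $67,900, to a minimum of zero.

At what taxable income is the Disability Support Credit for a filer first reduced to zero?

The credit falls by 20% of each dollar above $67,900, so it reaches zero when the excess is $7,450 / 20% = $37,250: income = $67,900 + $37,250 = $105,150.

$105,150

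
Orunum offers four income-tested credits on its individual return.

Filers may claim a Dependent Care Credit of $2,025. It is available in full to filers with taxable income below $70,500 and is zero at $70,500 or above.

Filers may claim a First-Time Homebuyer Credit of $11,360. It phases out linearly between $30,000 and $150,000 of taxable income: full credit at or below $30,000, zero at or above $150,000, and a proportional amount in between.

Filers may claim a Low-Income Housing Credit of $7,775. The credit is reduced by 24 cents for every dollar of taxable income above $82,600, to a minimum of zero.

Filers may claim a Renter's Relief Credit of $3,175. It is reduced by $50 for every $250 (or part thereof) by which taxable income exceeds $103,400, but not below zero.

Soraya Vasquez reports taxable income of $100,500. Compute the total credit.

Dependent Care Credit: $100,500 meets or exceeds the $70,500 cutoff, so the credit is $0.
First-Time Homebuyer Credit: $100,500 is $70,500 into a $120,000 phase-out range, leaving 49,500/120,000 of the credit: $11,360 × 49,500/120,000 = $4,686.
Low-Income Housing Credit: 24% of the $17,900 excess over $82,600 is $4,296; credit = $7,775 − $4,296 = $3,479.
Renter's Relief Credit: $100,500 is at or below the $103,400 threshold, so the full $3,175 applies.
Total: $0 + $4,686 + $3,479 + $3,175 = $11,340.

$11,340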